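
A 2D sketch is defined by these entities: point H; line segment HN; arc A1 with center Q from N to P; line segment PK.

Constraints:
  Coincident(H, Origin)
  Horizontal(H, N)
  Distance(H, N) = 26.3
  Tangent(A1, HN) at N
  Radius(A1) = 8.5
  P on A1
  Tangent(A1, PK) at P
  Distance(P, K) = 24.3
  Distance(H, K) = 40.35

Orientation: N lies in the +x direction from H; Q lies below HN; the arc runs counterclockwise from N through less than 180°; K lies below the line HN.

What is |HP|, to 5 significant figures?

20.472

Checks: |QP| = 8.500 ✓; ∠(QP, PK) = 90.00° ✓; |PK| = 24.30 ✓; |HK| = 40.35 ✓.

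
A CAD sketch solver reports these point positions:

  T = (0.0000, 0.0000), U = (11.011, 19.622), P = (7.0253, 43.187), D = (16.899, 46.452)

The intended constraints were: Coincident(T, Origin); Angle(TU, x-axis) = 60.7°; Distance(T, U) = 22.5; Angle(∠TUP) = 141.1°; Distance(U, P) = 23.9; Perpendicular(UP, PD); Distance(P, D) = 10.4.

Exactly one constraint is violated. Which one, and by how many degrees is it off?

Perpendicular(UP, PD) — off by 8.70°.

T = (0.00, 0.00) ✓; TU at 60.70° ✓; |TU| = 22.50 ✓; ∠TUP = 141.1° ✓; |UP| = 23.90 ✓; ∠(UP, PD) = 81.30° ✗; |PD| = 10.40 ✓.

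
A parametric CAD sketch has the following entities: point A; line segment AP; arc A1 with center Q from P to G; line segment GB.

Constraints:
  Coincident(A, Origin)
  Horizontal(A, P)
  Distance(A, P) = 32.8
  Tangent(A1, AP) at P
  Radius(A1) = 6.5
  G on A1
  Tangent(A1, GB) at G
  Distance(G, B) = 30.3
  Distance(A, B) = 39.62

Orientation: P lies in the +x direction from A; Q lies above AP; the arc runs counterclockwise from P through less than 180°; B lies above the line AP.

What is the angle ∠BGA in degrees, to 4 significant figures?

67.88°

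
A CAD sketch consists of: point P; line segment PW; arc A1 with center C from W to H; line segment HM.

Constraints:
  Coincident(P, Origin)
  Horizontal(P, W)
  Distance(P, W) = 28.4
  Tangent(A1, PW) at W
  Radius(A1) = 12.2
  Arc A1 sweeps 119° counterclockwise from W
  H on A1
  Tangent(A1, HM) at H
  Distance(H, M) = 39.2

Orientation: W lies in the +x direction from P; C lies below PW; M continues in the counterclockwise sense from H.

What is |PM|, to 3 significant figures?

64.0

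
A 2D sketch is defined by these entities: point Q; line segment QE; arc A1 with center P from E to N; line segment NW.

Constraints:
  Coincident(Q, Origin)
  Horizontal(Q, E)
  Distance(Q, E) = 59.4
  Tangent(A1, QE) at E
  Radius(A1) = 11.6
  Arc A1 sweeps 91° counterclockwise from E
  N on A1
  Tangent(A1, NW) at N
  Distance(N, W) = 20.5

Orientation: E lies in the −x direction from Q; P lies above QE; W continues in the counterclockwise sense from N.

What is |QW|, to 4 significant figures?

57.99

Q is at the origin; QE is horizontal with |QE| = 59.4 and E on the −x side, so E = (-59.40, 0.000). The tangent condition forces PE to be normal to QE, so P = E + (0, 11.6) = (-59.40, 11.60). On A1, E sits at bearing -90° from P; a 91° counterclockwise sweep puts N at bearing 1°, so N = P + 11.6·(cos 1°, sin 1°) = (-47.80, 11.80). A1 meets NW tangentially, so PN is at right angles to NW, so NW runs along (−sin 1°, cos 1°); with |NW| = 20.5, W = (-48.16, 32.30). Then |QW| = |W − Q| = 57.99.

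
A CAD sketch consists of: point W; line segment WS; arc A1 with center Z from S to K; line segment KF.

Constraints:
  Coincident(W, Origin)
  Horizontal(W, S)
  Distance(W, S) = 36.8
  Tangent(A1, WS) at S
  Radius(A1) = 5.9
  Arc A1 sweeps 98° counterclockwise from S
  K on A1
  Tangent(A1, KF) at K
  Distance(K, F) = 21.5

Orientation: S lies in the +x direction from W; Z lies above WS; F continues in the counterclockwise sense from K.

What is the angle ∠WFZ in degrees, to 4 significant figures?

47.41°

On A1, S sits at bearing -90° from Z; a 98° counterclockwise sweep puts K at bearing 8°, so K = Z + 5.9·(cos 8°, sin 8°) = (42.64, 6.721). Since A1 is tangent to KF there, ZK ⟂ KF, so KF runs along (−sin 8°, cos 8°); with |KF| = 21.5, F = (39.65, 28.01). Then cos ∠WFZ = FW·FZ / (|FW||FZ|), giving 47.41°.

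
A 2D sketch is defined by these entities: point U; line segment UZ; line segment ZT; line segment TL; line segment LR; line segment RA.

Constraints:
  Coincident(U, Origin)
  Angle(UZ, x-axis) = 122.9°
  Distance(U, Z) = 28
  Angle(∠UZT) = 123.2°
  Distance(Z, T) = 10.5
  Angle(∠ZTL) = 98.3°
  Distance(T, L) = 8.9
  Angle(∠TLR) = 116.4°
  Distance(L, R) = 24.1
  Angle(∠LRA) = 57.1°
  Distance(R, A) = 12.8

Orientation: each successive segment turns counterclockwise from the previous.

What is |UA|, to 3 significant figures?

15.3

U is at the origin; UZ runs at 122.9° with length 28.0, so Z = (-15.2, 23.5). ∠UZT = 123.2° gives ZT at 180° from the x-axis; with |ZT| = 10.5, T = (-25.7, 23.6). ∠ZTL = 98.3° gives TL at -98.6° from the x-axis; with |TL| = 8.9, L = (-27.0, 14.8). ∠TLR = 116.4° gives LR at -35.0° from the x-axis; with |LR| = 24.1, R = (-7.30, 0.941). ∠LRA = 57.1° gives RA at 87.9° from the x-axis; with |RA| = 12.8, A = (-6.83, 13.7). Then |UA| = |A − U| = 15.3.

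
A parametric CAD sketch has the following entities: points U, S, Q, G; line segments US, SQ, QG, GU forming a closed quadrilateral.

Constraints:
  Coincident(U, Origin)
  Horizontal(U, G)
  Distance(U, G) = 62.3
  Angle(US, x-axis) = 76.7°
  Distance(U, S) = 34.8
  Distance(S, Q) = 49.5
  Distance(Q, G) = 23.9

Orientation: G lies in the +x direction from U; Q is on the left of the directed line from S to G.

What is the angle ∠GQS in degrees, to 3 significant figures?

117°

Checks: |SQ| = 49.50 ✓; |QG| = 23.90 ✓.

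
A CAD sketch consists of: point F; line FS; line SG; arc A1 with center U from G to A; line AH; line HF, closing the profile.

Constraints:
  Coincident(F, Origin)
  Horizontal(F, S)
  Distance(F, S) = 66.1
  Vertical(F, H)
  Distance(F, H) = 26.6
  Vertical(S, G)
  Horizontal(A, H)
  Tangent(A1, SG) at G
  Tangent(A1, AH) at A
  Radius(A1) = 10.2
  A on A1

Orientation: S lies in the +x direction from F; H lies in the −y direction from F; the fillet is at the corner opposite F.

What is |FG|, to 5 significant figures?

68.104

The virtual corner opposite F is at (66.100, -26.600). The tangent condition forces UG to be normal to SG and since A1 is tangent to AH there, UA ⟂ AH, with radius 10.2, so the center U sits 10.2 in from both sides at U = (55.900, -16.400). That places the tangent points at G = (66.100, -16.400) on SG and A = (55.900, -26.600) on AH. Then |FG| = |G − F| = 68.104.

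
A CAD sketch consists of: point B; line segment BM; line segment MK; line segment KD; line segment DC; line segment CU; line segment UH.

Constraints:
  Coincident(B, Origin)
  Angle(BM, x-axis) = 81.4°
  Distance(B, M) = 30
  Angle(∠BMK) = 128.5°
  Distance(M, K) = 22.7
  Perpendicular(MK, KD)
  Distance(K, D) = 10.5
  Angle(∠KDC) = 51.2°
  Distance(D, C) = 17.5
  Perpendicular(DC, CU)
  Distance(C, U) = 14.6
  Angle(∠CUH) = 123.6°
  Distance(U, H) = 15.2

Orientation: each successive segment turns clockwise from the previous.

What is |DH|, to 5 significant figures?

23.515

B is at the origin; BM runs at 81.4° with length 30.0, so M = (4.4861, 29.663). ∠BMK = 128.5° gives MK at 29.900° from the x-axis; with |MK| = 22.7, K = (24.165, 40.978). The perpendicularity gives KD at right angles to MK, so KD runs at -60.100°; with |KD| = 10.5, D = (29.399, 31.876). ∠KDC = 51.2° gives DC at 171.10° from the x-axis; with |DC| = 17.5, C = (12.109, 34.583). The perpendicularity gives CU at right angles to DC, so CU runs at 81.100°; with |CU| = 14.6, U = (14.368, 49.008). ∠CUH = 123.6° gives UH at 24.700° from the x-axis; with |UH| = 15.2, H = (28.178, 55.359). Then |DH| = |H − D| = 23.515.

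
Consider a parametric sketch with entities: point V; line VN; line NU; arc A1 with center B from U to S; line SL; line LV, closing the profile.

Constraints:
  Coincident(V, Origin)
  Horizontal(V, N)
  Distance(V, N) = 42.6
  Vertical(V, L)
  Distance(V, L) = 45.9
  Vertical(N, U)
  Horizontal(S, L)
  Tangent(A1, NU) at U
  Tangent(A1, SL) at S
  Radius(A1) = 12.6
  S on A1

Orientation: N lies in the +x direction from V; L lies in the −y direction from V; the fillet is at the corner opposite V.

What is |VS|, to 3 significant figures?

54.8

V is at the origin; V and N share the same y with |VN| = 42.6 and N on the +x side, so N = (42.6, 0.00). V and L share the same x with |VL| = 45.9 and L on the −y side, so L = (0.00, -45.9). The virtual corner opposite V is at (42.6, -45.9). A1 meets NU tangentially, so BU is at right angles to NU and tangency of A1 to SL means the radius BS is perpendicular to SL, with radius 12.6, so the center B sits 12.6 in from both sides at B = (30.0, -33.3). That places the tangent points at U = (42.6, -33.3) on NU and S = (30.0, -45.9) on SL. Then |VS| = |S − V| = 54.8.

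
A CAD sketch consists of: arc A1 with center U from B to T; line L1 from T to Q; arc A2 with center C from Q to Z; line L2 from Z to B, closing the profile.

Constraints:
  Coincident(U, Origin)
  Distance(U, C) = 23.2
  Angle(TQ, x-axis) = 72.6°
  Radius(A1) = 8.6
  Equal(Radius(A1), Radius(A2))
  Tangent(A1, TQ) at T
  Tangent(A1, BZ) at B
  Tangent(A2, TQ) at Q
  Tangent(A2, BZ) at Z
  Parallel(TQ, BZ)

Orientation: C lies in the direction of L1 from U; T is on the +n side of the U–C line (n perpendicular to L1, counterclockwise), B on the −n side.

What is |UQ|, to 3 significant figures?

24.7

Tangency of A1 to both parallel lines with radius 8.6 puts T and B at U ± 8.6·n: T = (-8.21, 2.57), B = (8.21, -2.57). Equal radii place Q and Z the same way about C: Q = C + 8.6·n = (-1.27, 24.7), Z = C − 8.6·n = (15.1, 19.6). Then |UQ| = |Q − U| = 24.7.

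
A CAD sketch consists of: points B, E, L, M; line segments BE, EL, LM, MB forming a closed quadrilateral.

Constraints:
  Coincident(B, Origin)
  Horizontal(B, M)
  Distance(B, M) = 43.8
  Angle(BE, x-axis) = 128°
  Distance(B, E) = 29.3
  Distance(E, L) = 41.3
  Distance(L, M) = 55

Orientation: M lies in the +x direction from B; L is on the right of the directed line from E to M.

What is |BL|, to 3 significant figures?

19.1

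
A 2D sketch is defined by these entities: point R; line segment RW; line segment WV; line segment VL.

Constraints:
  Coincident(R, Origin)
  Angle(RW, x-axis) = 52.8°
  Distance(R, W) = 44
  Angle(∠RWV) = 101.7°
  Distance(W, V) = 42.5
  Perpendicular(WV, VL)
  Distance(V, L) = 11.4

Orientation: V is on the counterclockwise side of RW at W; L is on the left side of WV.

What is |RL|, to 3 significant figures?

60.4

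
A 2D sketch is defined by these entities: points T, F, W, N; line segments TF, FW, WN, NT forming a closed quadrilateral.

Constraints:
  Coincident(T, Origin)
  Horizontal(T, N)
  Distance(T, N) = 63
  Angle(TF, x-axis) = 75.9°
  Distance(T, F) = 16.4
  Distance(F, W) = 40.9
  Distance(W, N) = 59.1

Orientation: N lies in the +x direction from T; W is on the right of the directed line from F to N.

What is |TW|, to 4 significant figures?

26.34

Checks: |FW| = 40.90 ✓; |WN| = 59.10 ✓.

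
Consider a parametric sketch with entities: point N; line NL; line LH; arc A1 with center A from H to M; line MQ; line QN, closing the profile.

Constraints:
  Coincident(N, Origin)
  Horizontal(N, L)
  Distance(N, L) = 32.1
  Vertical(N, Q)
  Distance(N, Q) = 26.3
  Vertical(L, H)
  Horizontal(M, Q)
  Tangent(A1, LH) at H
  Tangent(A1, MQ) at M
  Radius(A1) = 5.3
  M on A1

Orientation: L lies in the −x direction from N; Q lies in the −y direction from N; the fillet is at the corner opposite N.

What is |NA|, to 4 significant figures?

34.05

N and Q share the same x with |NQ| = 26.3 and Q on the −y side, so Q = (0.000, -26.30). The virtual corner opposite N is at (-32.10, -26.30). Tangency of A1 to LH means the radius AH is perpendicular to LH and tangency of A1 to MQ means the radius AM is perpendicular to MQ, with radius 5.3, so the center A sits 5.3 in from both sides at A = (-26.80, -21.00). Then |NA| = |A − N| = 34.05.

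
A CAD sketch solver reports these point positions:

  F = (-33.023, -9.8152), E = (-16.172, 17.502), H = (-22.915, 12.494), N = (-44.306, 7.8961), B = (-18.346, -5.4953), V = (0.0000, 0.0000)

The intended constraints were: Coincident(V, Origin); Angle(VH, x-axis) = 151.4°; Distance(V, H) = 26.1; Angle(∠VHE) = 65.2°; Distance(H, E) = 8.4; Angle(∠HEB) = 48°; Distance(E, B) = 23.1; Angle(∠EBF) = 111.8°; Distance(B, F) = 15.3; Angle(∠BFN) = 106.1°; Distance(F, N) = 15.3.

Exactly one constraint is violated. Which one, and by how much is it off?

Distance(F, N) = 15.3 — off by 5.70.

V = (0.00, 0.00) ✓; VH at 151.4° ✓; |VH| = 26.10 ✓; ∠VHE = 65.20° ✓; |HE| = 8.399 ✓; ∠HEB = 48.00° ✓; |EB| = 23.10 ✓; ∠EBF = 111.8° ✓; |BF| = 15.30 ✓; ∠BFN = 106.1° ✓; |FN| = 21.00 ✗.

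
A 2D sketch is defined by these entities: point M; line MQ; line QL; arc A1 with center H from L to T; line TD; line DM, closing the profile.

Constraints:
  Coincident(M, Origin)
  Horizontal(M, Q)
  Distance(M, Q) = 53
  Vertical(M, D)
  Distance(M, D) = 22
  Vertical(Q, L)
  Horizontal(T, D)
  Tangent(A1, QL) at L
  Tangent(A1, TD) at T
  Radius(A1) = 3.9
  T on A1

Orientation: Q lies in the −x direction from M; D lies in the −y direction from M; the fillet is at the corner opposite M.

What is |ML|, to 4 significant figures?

56.01

M is at the origin; M and Q share the same y with |MQ| = 53.0 and Q on the −x side, so Q = (-53.00, 0.000). M and D share the same x with |MD| = 22.0 and D on the −y side, so D = (0.000, -22.00). The virtual corner opposite M is at (-53.00, -22.00). Since A1 is tangent to QL there, HL ⟂ QL and the tangent condition forces HT to be normal to TD, with radius 3.9, so the center H sits 3.9 in from both sides at H = (-49.10, -18.10). That places the tangent points at L = (-53.00, -18.10) on QL and T = (-49.10, -22.00) on TD. Then |ML| = |L − M| = 56.01.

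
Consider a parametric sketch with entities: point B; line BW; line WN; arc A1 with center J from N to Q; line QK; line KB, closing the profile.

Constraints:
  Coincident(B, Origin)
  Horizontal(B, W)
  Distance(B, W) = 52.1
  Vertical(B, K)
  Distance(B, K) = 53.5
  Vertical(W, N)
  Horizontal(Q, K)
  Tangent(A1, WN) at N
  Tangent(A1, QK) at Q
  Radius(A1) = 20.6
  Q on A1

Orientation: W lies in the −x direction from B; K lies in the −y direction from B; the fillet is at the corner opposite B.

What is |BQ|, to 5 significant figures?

62.085

The virtual corner opposite B is at (-52.100, -53.500). Since A1 is tangent to WN there, JN ⟂ WN and A1 meets QK tangentially, so JQ is at right angles to QK, with radius 20.6, so the center J sits 20.6 in from both sides at J = (-31.500, -32.900). That places the tangent points at N = (-52.100, -32.900) on WN and Q = (-31.500, -53.500) on QK. Then |BQ| = |Q − B| = 62.085.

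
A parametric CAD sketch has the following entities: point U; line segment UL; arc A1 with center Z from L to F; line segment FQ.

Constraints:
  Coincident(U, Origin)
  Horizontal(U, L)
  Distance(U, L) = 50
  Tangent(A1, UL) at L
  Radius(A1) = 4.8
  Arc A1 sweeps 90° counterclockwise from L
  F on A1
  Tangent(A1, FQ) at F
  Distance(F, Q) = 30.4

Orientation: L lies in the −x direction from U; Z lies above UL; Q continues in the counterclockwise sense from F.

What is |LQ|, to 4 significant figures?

35.53

U is at the origin; UL is horizontal with |UL| = 50.0 and L on the −x side, so L = (-50.00, 0.000). Since A1 is tangent to UL there, ZL ⟂ UL, so Z = L + (0, 4.8) = (-50.00, 4.800). On A1, L sits at bearing -90° from Z; a 90° counterclockwise sweep puts F at bearing 0°, so F = Z + 4.8·(cos 0°, sin 0°) = (-45.20, 4.800). A1 meets FQ tangentially, so ZF is at right angles to FQ, so FQ runs along (−sin 0°, cos 0°); with |FQ| = 30.4, Q = (-45.20, 35.20). Then |LQ| = |Q − L| = 35.53.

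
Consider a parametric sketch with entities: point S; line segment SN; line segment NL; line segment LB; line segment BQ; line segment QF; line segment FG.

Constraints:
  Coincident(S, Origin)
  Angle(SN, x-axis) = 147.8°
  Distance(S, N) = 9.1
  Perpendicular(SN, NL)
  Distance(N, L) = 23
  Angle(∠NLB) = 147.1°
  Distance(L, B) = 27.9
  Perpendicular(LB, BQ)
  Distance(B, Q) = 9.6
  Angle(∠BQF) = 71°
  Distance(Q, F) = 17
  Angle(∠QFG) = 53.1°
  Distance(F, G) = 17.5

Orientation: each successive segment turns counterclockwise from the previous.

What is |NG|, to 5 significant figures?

49.139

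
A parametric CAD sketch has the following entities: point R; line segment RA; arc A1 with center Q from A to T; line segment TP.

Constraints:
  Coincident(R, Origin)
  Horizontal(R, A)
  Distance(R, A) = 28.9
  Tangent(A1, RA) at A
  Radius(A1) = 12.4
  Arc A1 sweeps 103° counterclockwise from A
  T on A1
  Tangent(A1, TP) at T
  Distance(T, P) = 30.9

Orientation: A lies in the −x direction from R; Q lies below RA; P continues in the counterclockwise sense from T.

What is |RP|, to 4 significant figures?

56.66

R is at the origin; R and A share the same y with |RA| = 28.9 and A on the −x side, so A = (-28.90, 0.000). A1 meets RA tangentially, so QA is at right angles to RA, so Q = A + (0, -12.4) = (-28.90, -12.40). On A1, A sits at bearing 90° from Q; a 103° counterclockwise sweep puts T at bearing 193°, so T = Q + 12.4·(cos 193°, sin 193°) = (-40.98, -15.19). A1 meets TP tangentially, so QT is at right angles to TP, so TP runs along (−sin 193°, cos 193°); with |TP| = 30.9, P = (-34.03, -45.30). Then |RP| = |P − R| = 56.66.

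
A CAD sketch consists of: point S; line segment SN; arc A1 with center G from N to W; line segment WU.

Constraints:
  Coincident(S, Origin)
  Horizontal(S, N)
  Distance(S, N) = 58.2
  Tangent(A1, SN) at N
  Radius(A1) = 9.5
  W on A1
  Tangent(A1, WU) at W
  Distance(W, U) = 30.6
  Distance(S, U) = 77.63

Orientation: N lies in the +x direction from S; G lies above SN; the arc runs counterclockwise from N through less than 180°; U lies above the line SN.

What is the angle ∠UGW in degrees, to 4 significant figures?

72.75°

Checks: |GW| = 9.500 ✓; ∠(GW, WU) = 90.00° ✓; |WU| = 30.60 ✓; |SU| = 77.63 ✓.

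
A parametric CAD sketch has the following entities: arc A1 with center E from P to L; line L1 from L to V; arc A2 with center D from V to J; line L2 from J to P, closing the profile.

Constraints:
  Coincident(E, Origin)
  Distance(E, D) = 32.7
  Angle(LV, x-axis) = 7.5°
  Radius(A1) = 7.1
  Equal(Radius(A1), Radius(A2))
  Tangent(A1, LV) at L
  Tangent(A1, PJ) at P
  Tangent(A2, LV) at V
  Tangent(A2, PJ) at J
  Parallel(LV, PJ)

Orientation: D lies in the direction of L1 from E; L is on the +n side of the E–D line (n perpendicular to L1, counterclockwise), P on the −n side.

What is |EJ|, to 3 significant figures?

33.5

The slot axis is L1's direction at 7.5°, so u = (cos 7.5°, sin 7.5°) = (0.991, 0.131) and n = (−sin 7.5°, cos 7.5°) = (-0.131, 0.991). E is at the origin and D lies 32.7 along u from E, so D = 32.7·u = (32.4, 4.27). Tangency of A1 to both parallel lines with radius 7.1 puts L and P at E ± 7.1·n: L = (-0.927, 7.04), P = (0.927, -7.04). Equal radii place V and J the same way about D: V = D + 7.1·n = (31.5, 11.3), J = D − 7.1·n = (33.3, -2.77). Then |EJ| = |J − E| = 33.5.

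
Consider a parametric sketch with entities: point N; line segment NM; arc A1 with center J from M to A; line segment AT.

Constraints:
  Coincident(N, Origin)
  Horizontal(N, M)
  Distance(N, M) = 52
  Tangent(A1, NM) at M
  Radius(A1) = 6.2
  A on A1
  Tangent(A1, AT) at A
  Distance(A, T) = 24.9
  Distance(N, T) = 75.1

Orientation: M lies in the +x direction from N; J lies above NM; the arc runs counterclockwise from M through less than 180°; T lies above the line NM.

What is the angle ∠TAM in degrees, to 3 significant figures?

153°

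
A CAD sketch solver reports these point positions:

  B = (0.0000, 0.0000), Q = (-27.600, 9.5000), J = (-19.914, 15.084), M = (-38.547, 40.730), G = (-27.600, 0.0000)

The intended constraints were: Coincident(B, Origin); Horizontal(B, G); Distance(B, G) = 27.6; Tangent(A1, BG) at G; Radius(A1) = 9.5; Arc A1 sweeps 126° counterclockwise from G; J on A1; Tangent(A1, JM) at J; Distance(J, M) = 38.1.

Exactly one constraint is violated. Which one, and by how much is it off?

Distance(J, M) = 38.1 — off by 6.40.

B = (0.00, 0.00) ✓; B.y = 0.00, G.y = 0.00 ✓; |BG| = 27.60 ✓; ∠(QG, GB) = 90.00° ✓; |QG| = 9.500 ✓; bearing(Q→J) − bearing(Q→G) = 126.0° ✓; |QJ| = 9.500 ✓; ∠(QJ, JM) = 90.00° ✓; |JM| = 31.70 ✗.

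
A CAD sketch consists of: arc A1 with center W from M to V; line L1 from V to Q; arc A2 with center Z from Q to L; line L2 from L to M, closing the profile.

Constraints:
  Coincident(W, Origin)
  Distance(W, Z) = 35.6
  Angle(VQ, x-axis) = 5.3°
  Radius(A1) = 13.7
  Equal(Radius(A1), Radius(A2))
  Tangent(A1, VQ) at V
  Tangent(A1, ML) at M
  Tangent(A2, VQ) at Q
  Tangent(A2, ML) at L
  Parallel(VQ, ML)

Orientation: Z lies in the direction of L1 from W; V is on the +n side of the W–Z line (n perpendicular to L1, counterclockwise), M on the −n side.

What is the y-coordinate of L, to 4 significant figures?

-10.35

The slot axis is L1's direction at 5.3°, so u = (cos 5.3°, sin 5.3°) = (0.9957, 0.09237) and n = (−sin 5.3°, cos 5.3°) = (-0.09237, 0.9957). W is at the origin and Z lies 35.6 along u from W, so Z = 35.6·u = (35.45, 3.288). Tangency of A1 to both parallel lines with radius 13.7 puts V and M at W ± 13.7·n: V = (-1.265, 13.64), M = (1.265, -13.64). Equal radii place Q and L the same way about Z: Q = Z + 13.7·n = (34.18, 16.93), L = Z − 13.7·n = (36.71, -10.35). So L.y = -10.35.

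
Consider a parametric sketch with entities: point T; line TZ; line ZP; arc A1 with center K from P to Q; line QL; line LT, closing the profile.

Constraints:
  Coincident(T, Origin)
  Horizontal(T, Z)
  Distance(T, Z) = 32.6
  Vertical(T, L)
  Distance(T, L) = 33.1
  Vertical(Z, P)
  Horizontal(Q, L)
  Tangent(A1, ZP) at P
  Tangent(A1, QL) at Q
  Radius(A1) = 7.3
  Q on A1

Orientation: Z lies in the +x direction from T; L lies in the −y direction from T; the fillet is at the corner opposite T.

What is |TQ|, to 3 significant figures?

41.7

The virtual corner opposite T is at (32.6, -33.1). Tangency of A1 to ZP means the radius KP is perpendicular to ZP and the tangent condition forces KQ to be normal to QL, with radius 7.3, so the center K sits 7.3 in from both sides at K = (25.3, -25.8). That places the tangent points at P = (32.6, -25.8) on ZP and Q = (25.3, -33.1) on QL. Then |TQ| = |Q − T| = 41.7.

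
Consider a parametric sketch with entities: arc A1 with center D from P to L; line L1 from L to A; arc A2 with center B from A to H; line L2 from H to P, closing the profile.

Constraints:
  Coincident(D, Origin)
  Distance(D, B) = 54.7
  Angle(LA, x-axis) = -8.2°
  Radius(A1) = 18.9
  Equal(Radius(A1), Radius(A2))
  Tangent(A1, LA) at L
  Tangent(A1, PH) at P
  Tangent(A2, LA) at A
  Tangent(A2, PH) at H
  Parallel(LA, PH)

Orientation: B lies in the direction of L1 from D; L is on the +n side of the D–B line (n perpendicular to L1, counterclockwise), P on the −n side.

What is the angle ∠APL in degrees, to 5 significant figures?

55.354°

The slot axis is L1's direction at -8.2°, so u = (cos -8.2°, sin -8.2°) = (0.98978, -0.14263) and n = (−sin -8.2°, cos -8.2°) = (0.14263, 0.98978). D is at the origin and B lies 54.7 along u from D, so B = 54.7·u = (54.141, -7.8018). Tangency of A1 to both parallel lines with radius 18.9 puts L and P at D ± 18.9·n: L = (2.6957, 18.707), P = (-2.6957, -18.707). Equal radii place A and H the same way about B: A = B + 18.9·n = (56.836, 10.905), H = B − 18.9·n = (51.445, -26.509). Then cos ∠APL = PA·PL / (|PA||PL|), giving 55.354°.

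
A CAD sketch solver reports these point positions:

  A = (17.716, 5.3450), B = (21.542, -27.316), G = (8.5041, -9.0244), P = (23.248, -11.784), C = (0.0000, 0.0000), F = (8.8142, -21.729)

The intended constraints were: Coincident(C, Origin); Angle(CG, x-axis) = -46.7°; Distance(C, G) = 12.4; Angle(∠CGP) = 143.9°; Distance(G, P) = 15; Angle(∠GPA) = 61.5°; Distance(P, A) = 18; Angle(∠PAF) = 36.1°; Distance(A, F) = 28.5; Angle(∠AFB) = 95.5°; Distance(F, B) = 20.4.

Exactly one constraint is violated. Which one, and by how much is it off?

Distance(F, B) = 20.4 — off by 6.50.

C = (0.00, 0.00) ✓; CG at -46.70° ✓; |CG| = 12.40 ✓; ∠CGP = 143.9° ✓; |GP| = 15.00 ✓; ∠GPA = 61.50° ✓; |PA| = 18.00 ✓; ∠PAF = 36.10° ✓; |AF| = 28.50 ✓; ∠AFB = 95.50° ✓; |FB| = 13.90 ✗.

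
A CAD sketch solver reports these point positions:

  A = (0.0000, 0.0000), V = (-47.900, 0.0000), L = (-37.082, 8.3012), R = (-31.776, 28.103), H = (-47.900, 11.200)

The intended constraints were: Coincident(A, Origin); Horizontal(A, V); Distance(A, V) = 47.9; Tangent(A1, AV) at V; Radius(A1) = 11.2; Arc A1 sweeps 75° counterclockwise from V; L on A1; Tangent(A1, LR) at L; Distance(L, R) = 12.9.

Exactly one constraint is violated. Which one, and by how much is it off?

Distance(L, R) = 12.9 — off by 7.60.

A = (0.00, 0.00) ✓; A.y = 0.00, V.y = 0.00 ✓; |AV| = 47.90 ✓; ∠(HV, VA) = 90.00° ✓; |HV| = 11.20 ✓; bearing(H→L) − bearing(H→V) = 75.00° ✓; |HL| = 11.20 ✓; ∠(HL, LR) = 90.00° ✓; |LR| = 20.50 ✗.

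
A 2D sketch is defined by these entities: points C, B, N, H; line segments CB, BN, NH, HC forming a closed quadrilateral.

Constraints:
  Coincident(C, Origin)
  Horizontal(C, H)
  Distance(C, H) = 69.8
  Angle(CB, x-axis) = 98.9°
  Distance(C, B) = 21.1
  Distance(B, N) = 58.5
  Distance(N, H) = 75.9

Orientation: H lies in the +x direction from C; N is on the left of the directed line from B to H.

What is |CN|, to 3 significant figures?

74.4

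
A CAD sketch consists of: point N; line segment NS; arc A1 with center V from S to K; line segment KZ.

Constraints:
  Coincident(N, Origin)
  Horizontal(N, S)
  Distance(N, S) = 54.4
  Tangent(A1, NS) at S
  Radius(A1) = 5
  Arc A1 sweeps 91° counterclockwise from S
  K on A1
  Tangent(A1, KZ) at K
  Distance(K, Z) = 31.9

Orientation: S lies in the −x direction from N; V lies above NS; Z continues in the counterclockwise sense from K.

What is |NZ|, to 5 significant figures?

62.157

N is at the origin; NS is horizontal with |NS| = 54.4 and S on the −x side, so S = (-54.400, 0.0000). Tangency of A1 to NS means the radius VS is perpendicular to NS, so V = S + (0, 5) = (-54.400, 5.0000). On A1, S sits at bearing -90° from V; a 91° counterclockwise sweep puts K at bearing 1°, so K = V + 5.0·(cos 1°, sin 1°) = (-49.401, 5.0873). The tangent condition forces VK to be normal to KZ, so KZ runs along (−sin 1°, cos 1°); with |KZ| = 31.9, Z = (-49.957, 36.982). Then |NZ| = |Z − N| = 62.157.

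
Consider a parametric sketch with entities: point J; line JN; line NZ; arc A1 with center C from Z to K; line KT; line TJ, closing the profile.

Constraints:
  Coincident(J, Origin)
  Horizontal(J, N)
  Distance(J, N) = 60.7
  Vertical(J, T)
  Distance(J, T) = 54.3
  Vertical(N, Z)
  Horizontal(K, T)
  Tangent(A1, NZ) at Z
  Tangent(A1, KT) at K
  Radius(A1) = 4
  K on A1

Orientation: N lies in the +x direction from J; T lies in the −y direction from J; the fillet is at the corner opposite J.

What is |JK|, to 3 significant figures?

78.5

The virtual corner opposite J is at (60.7, -54.3). Since A1 is tangent to NZ there, CZ ⟂ NZ and tangency of A1 to KT means the radius CK is perpendicular to KT, with radius 4.0, so the center C sits 4.0 in from both sides at C = (56.7, -50.3). That places the tangent points at Z = (60.7, -50.3) on NZ and K = (56.7, -54.3) on KT. Then |JK| = |K − J| = 78.5.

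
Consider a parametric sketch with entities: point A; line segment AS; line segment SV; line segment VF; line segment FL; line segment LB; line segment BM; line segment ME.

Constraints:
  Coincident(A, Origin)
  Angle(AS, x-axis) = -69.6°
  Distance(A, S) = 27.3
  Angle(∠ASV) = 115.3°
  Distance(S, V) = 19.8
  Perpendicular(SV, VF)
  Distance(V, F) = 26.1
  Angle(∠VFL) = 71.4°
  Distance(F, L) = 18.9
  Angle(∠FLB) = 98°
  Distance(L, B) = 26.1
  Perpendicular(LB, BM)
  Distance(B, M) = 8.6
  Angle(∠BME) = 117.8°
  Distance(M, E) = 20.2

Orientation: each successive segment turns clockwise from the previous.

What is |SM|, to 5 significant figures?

15.661

∠FLB = 98.0° gives LB at -54.900° from the x-axis; with |LB| = 26.1, B = (8.8405, -34.274). The perpendicularity gives BM at right angles to LB, so BM runs at -144.90°; with |BM| = 8.6, M = (1.8044, -39.219). Then |SM| = |M − S| = 15.661.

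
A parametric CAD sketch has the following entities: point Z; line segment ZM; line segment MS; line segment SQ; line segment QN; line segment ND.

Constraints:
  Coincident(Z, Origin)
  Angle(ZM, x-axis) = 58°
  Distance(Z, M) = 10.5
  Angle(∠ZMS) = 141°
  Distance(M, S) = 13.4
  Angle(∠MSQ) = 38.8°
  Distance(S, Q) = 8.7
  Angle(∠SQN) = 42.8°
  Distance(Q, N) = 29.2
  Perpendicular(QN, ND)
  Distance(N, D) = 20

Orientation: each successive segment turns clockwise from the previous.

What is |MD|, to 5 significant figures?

36.899

Z is at the origin; ZM runs at 58.0° with length 10.5, so M = (5.5642, 8.9045). ∠ZMS = 141.0° gives MS at 19.000° from the x-axis; with |MS| = 13.4, S = (18.234, 13.267). ∠MSQ = 38.8° gives SQ at -122.20° from the x-axis; with |SQ| = 8.7, Q = (13.598, 5.9052). ∠SQN = 42.8° gives QN at 100.60° from the x-axis; with |QN| = 29.2, N = (8.2267, 34.607). The perpendicularity gives ND at right angles to QN, so ND runs at 10.600°; with |ND| = 20.0, D = (27.885, 38.286). Then |MD| = |D − M| = 36.899.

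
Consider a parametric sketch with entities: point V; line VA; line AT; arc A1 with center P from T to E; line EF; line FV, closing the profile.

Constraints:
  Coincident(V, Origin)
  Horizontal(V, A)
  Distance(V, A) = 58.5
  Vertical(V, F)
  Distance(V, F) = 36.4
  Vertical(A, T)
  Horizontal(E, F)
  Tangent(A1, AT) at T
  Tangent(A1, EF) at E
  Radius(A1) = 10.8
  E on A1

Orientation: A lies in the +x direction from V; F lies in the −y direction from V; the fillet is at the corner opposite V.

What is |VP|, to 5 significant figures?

54.135

V is at the origin; VA is horizontal with |VA| = 58.5 and A on the +x side, so A = (58.500, 0.0000). V and F share the same x with |VF| = 36.4 and F on the −y side, so F = (0.0000, -36.400). The virtual corner opposite V is at (58.500, -36.400). Since A1 is tangent to AT there, PT ⟂ AT and the tangent condition forces PE to be normal to EF, with radius 10.8, so the center P sits 10.8 in from both sides at P = (47.700, -25.600). Then |VP| = |P − V| = 54.135.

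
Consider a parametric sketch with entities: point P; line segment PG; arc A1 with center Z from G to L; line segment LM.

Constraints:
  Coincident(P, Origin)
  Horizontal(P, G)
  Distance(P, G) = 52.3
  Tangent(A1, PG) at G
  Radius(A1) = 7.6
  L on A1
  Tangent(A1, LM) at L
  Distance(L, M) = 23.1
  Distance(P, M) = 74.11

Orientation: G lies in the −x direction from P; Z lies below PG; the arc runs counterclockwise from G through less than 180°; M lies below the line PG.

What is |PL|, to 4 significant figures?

59.10

Checks: |ZL| = 7.600 ✓; ∠(ZL, LM) = 90.00° ✓; |LM| = 23.10 ✓; |PM| = 74.11 ✓.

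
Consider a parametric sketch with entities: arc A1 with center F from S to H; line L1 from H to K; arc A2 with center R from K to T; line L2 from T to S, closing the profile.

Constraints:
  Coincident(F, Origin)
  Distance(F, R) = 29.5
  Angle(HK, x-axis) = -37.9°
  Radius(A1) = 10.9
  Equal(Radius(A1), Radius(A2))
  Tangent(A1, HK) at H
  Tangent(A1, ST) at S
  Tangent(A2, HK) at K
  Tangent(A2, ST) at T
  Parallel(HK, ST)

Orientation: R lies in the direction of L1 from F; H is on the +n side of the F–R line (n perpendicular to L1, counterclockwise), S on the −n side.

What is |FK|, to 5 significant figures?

31.449

The slot axis is L1's direction at -37.9°, so u = (cos -37.9°, sin -37.9°) = (0.78908, -0.61429) and n = (−sin -37.9°, cos -37.9°) = (0.61429, 0.78908). F is at the origin and R lies 29.5 along u from F, so R = 29.5·u = (23.278, -18.121). Tangency of A1 to both parallel lines with radius 10.9 puts H and S at F ± 10.9·n: H = (6.6957, 8.6010), S = (-6.6957, -8.6010). Equal radii place K and T the same way about R: K = R + 10.9·n = (29.974, -9.5204), T = R − 10.9·n = (16.582, -26.722). Then |FK| = |K − F| = 31.449.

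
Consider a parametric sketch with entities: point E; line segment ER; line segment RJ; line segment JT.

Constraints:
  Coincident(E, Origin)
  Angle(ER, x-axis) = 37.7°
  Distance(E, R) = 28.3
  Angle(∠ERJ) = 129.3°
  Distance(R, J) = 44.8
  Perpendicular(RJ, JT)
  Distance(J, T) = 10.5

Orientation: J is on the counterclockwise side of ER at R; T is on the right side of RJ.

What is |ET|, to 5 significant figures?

70.598

E is at the origin; ER runs at 37.7° with length 28.3, so R = 28.3·(cos 37.7°, sin 37.7°) = (22.392, 17.306). ∠ERJ = 129.3°, so RJ runs at 37.7° + (180° − 129.3°) = 88.400° from the x-axis; with |RJ| = 44.8, J = R + 44.8·(cos 88.400°, sin 88.400°) = (23.643, 62.089). RJ is perpendicular to JT; with |JT| = 10.5 on the right of RJ, T = J + 10.5·(0.99961, -0.027922) = (34.138, 61.796). Then |ET| = |T − E| = 70.598.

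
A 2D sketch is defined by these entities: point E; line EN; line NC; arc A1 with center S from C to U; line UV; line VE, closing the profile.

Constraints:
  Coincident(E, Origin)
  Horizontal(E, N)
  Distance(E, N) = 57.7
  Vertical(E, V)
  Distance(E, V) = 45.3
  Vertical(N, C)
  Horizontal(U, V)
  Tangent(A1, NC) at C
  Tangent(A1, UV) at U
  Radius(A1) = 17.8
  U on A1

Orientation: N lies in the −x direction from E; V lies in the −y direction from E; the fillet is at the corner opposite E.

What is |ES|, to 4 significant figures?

48.46

E and V share the same x with |EV| = 45.3 and V on the −y side, so V = (0.000, -45.30). The virtual corner opposite E is at (-57.70, -45.30). Tangency of A1 to NC means the radius SC is perpendicular to NC and A1 meets UV tangentially, so SU is at right angles to UV, with radius 17.8, so the center S sits 17.8 in from both sides at S = (-39.90, -27.50). Then |ES| = |S − E| = 48.46.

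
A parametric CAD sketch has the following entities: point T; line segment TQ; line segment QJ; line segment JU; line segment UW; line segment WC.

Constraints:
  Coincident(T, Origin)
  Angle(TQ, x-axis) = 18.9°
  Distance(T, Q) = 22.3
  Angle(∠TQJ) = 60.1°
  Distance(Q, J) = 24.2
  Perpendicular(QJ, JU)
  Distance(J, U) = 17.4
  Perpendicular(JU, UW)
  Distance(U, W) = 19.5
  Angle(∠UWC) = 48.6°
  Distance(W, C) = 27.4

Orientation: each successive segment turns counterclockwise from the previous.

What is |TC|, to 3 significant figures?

25.3

JU ⟂ UW, so UW runs at -41.2°; with |UW| = 19.5, W = (6.10, -2.77). ∠UWC = 48.6° gives WC at 90.2° from the x-axis; with |WC| = 27.4, C = (6.00, 24.6). Then |TC| = |C − T| = 25.3.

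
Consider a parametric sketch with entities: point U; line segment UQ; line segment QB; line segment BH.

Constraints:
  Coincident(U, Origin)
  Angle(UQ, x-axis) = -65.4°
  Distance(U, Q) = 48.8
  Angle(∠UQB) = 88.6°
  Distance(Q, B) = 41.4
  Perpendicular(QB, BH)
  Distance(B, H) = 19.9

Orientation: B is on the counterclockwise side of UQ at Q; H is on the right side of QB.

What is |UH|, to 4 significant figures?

79.59

U is at the origin; UQ runs at -65.4° with length 48.8, so Q = 48.8·(cos -65.4°, sin -65.4°) = (20.31, -44.37). ∠UQB = 88.6°, so QB runs at -65.4° + (180° − 88.6°) = 26.00° from the x-axis; with |QB| = 41.4, B = Q + 41.4·(cos 26.00°, sin 26.00°) = (57.52, -26.22). QB is perpendicular to BH; with |BH| = 19.9 on the right of QB, H = B + 19.9·(0.4384, -0.8988) = (66.25, -44.11). Then |UH| = |H − U| = 79.59.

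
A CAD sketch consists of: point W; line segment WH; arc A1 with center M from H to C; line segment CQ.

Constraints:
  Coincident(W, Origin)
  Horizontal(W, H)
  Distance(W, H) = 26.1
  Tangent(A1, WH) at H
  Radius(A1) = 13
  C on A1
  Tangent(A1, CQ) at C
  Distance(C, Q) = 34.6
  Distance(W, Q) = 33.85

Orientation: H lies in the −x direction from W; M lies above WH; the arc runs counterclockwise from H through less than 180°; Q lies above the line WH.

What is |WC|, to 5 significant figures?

16.457

Checks: W = (0.00, 0.00) ✓; |MC| = 13.00 ✓; ∠(MC, CQ) = 90.00° ✓; |CQ| = 34.60 ✓; |WQ| = 33.85 ✓.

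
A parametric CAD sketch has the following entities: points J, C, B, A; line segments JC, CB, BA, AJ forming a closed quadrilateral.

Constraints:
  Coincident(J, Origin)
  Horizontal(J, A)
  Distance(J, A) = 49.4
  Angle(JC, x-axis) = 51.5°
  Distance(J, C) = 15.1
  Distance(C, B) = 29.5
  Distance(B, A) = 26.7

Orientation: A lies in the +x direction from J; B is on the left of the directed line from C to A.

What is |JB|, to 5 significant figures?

43.382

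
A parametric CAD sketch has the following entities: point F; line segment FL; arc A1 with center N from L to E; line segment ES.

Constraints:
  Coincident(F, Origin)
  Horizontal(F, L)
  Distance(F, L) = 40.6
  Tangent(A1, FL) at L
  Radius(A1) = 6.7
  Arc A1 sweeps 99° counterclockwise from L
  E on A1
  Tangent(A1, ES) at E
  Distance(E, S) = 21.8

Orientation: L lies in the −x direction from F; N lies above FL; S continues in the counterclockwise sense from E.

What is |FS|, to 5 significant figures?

47.492

F is at the origin; FL is horizontal with |FL| = 40.6 and L on the −x side, so L = (-40.600, 0.0000). Tangency of A1 to FL means the radius NL is perpendicular to FL, so N = L + (0, 6.7) = (-40.600, 6.7000). On A1, L sits at bearing -90° from N; a 99° counterclockwise sweep puts E at bearing 9°, so E = N + 6.7·(cos 9°, sin 9°) = (-33.982, 7.7481). Since A1 is tangent to ES there, NE ⟂ ES, so ES runs along (−sin 9°, cos 9°); with |ES| = 21.8, S = (-37.393, 29.280). Then |FS| = |S − F| = 47.492.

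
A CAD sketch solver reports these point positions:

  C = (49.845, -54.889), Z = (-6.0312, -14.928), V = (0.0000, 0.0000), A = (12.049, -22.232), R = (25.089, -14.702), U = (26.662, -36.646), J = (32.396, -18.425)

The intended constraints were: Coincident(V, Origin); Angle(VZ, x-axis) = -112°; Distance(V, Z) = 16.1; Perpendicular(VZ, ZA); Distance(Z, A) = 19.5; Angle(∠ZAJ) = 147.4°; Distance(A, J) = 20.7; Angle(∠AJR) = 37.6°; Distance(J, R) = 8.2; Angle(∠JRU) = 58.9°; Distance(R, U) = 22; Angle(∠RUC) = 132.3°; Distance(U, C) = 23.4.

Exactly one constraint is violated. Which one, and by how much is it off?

Distance(U, C) = 23.4 — off by 6.10.

V = (0.00, 0.00) ✓; VZ at -112.0° ✓; |VZ| = 16.10 ✓; ∠(VZ, ZA) = 90.00° ✓; |ZA| = 19.50 ✓; ∠ZAJ = 147.4° ✓; |AJ| = 20.70 ✓; ∠AJR = 37.60° ✓; |JR| = 8.201 ✓; ∠JRU = 58.90° ✓; |RU| = 22.00 ✓; ∠RUC = 132.3° ✓; |UC| = 29.50 ✗.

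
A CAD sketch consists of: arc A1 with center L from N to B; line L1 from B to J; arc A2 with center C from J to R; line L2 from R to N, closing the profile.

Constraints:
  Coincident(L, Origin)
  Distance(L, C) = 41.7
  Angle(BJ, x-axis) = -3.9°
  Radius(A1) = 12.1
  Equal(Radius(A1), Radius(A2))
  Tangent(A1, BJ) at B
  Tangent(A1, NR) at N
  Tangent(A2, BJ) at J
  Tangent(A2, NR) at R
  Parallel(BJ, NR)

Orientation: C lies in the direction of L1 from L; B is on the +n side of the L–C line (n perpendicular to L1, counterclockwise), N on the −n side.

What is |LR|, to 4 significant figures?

43.42

The slot axis is L1's direction at -3.9°, so u = (cos -3.9°, sin -3.9°) = (0.9977, -0.06802) and n = (−sin -3.9°, cos -3.9°) = (0.06802, 0.9977). L is at the origin and C lies 41.7 along u from L, so C = 41.7·u = (41.60, -2.836). Tangency of A1 to both parallel lines with radius 12.1 puts B and N at L ± 12.1·n: B = (0.8230, 12.07), N = (-0.8230, -12.07). Equal radii place J and R the same way about C: J = C + 12.1·n = (42.43, 9.236), R = C − 12.1·n = (40.78, -14.91). Then |LR| = |R − L| = 43.42.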